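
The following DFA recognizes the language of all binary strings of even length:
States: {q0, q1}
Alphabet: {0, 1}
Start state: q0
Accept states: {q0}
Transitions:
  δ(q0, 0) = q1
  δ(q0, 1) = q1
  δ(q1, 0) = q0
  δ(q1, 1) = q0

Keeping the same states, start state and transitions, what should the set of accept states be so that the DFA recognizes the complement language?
The DFA is complete (every state has a transition on every symbol), so the complement
is recognized by the same DFA with accepting and non-accepting states swapped.
Original accept states: {q0}
Complement accept states = All states - Original accept states
= {q0, q1} - {q0}
= {q1}
Complement language: strings of ODD length

Final answer: {q1}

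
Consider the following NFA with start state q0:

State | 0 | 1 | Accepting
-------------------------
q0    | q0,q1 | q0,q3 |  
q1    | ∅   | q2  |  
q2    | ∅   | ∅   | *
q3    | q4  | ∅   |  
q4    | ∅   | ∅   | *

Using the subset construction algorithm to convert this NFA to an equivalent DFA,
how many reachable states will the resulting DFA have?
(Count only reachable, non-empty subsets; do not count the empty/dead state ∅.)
Start subset: {q0}
{q0}: on 0 → {q0, q1}, on 1 → {q0, q3}
{q0, q1}: on 0 → {q0, q1}, on 1 → {q0, q2, q3}
{q0, q3}: on 0 → {q0, q1, q4}, on 1 → {q0, q3}
{q0, q2, q3}: on 0 → {q0, q1, q4}, on 1 → {q0, q3}
{q0, q1, q4}: on 0 → {q0, q1}, on 1 → {q0, q2, q3}
Reachable non-empty subsets: {q0}, {q0, q1}, {q0, q3}, {q0, q2, q3}, {q0, q1, q4} — 5 in total.

Final answer: 5 states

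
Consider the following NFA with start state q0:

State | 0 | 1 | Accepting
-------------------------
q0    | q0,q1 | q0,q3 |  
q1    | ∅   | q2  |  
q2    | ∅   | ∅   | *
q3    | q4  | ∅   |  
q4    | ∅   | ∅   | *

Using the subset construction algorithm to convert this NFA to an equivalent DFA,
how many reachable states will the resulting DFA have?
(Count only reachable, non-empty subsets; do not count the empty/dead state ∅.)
Start subset: {q0}
{q0}: on 0 → {q0, q1}, on 1 → {q0, q3}
{q0, q1}: on 0 → {q0, q1}, on 1 → {q0, q2, q3}
{q0, q3}: on 0 → {q0, q1, q4}, on 1 → {q0, q3}
{q0, q2, q3}: on 0 → {q0, q1, q4}, on 1 → {q0, q3}
{q0, q1, q4}: on 0 → {q0, q1}, on 1 → {q0, q2, q3}
Reachable non-empty subsets: {q0}, {q0, q1}, {q0, q3}, {q0, q2, q3}, {q0, q1, q4} — 5 in total.

Final answer: 5 states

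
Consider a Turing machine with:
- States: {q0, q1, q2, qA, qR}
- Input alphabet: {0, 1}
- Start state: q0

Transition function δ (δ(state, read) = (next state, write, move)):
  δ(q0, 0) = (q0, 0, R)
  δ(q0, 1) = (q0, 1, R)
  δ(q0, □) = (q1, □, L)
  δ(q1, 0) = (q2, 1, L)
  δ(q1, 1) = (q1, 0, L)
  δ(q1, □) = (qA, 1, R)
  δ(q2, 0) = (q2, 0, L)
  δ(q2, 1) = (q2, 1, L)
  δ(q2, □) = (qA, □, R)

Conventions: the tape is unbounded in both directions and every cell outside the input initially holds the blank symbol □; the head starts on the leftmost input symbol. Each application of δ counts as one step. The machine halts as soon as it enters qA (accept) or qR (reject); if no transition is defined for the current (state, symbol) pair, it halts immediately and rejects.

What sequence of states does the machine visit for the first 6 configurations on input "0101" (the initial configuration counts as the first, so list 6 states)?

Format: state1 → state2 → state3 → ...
Step 0: [q0]0101 (head at position 0)
Step 1: δ(q0, 0) = (q0, 0, R)  ⊢  0[q0]101 (head at position 1)
Step 2: δ(q0, 1) = (q0, 1, R)  ⊢  01[q0]01 (head at position 2)
Step 3: δ(q0, 0) = (q0, 0, R)  ⊢  010[q0]1 (head at position 3)
Step 4: δ(q0, 1) = (q0, 1, R)  ⊢  0101[q0]□ (head at position 4)
Step 5: δ(q0, □) = (q1, □, L)  ⊢  010[q1]1□ (head at position 3)
Reading off the states of these 6 configurations: q0 → q0 → q0 → q0 → q0 → q1

Final answer: q0 → q0 → q0 → q0 → q0 → q1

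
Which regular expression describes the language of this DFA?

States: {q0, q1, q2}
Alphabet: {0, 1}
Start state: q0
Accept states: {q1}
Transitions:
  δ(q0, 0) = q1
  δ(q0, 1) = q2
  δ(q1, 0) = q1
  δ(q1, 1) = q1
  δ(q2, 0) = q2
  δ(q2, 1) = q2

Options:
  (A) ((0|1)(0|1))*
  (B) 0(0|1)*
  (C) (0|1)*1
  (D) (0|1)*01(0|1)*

Testing sample strings against the DFA:
  '10' -> rejected
  '00111' -> accepted
  '1101' -> rejected
  '00' -> accepted
Checking each option for a counterexample:
  (A) ((0|1)(0|1))*: ε is rejected by the DFA but matches the regex → eliminated
  (B) 0(0|1)*: agrees with the DFA on all strings of length ≤ 4
  (C) (0|1)*1: '0' is accepted by the DFA but does not match the regex → eliminated
  (D) (0|1)*01(0|1)*: '0' is accepted by the DFA but does not match the regex → eliminated
Only (B) 0(0|1)* is consistent with the DFA.

Final answer: (B) 0(0|1)*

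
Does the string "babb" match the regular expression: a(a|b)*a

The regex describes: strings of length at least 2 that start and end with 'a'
No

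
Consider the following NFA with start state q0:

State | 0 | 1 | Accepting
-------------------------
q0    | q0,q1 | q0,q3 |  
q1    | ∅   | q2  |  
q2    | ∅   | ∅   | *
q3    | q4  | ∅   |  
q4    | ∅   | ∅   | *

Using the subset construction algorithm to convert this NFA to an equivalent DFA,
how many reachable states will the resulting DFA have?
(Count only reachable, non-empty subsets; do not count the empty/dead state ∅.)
Start subset: {q0}
{q0}: on 0 → {q0, q1}, on 1 → {q0, q3}
{q0, q1}: on 0 → {q0, q1}, on 1 → {q0, q2, q3}
{q0, q3}: on 0 → {q0, q1, q4}, on 1 → {q0, q3}
{q0, q2, q3}: on 0 → {q0, q1, q4}, on 1 → {q0, q3}
{q0, q1, q4}: on 0 → {q0, q1}, on 1 → {q0, q2, q3}
Reachable non-empty subsets: {q0}, {q0, q1}, {q0, q3}, {q0, q2, q3}, {q0, q1, q4} — 5 in total.

Final answer: 5 states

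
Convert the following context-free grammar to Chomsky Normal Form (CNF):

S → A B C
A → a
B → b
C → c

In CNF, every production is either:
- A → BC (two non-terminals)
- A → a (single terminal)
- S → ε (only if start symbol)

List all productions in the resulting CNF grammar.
The grammar has no ε-productions or unit productions to eliminate.
A → a is already in CNF (single terminal) – keep it.
B → b is already in CNF (single terminal) – keep it.
C → c is already in CNF (single terminal) – keep it.
S → A B C has 3 symbols on the right: break it into binary productions S → A X0, X0 → B C.
Resulting CNF grammar (5 productions): A → a; B → b; C → c; S → A X0; X0 → B C

Final answer: A → a; B → b; C → c; S → A X0; X0 → B C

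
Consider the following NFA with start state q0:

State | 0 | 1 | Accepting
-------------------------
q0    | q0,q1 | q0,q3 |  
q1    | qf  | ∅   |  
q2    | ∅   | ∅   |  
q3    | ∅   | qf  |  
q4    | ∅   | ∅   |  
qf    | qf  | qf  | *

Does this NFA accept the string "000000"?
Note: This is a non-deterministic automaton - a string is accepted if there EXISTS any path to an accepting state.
Track the set of states the NFA could be in: start {q0}
Read '0': {q0} → {q0, q1}
Read '0': {q0, q1} → {q0, q1, qf}
Read '0': {q0, q1, qf} → {q0, q1, qf}
Read '0': {q0, q1, qf} → {q0, q1, qf}
Read '0': {q0, q1, qf} → {q0, q1, qf}
Read '0': {q0, q1, qf} → {q0, q1, qf}
Final set {q0, q1, qf} contains accepting state(s) {qf} → accepted.

Final answer: Yes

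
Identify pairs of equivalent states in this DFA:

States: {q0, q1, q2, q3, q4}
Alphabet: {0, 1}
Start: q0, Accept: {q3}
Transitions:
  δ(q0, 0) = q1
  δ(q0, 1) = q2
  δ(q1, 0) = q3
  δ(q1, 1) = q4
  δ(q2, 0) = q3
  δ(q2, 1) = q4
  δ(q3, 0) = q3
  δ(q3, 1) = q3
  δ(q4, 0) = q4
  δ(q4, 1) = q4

Using the table-filling algorithm:
Round 0 – mark pairs where exactly one state is accepting: (q0,q3), (q1,q3), (q2,q3), (q3,q4)
Round 1 – newly marked: (q0,q1) [on 0: q1 vs q3, already marked]; (q0,q2) [on 0: q1 vs q3, already marked]; (q1,q4) [on 0: q3 vs q4, already marked]; (q2,q4) [on 0: q3 vs q4, already marked]
Round 2 – newly marked: (q0,q4) [on 0: q1 vs q4, already marked]
No further pairs can be marked.
(q1, q2) unmarked: δ(q1,0)=q3, δ(q2,0)=q3; δ(q1,1)=q4, δ(q2,1)=q4 → equivalent
Equivalent pairs: (q1, q2)

Final answer: Equivalent pairs: (q1, q2)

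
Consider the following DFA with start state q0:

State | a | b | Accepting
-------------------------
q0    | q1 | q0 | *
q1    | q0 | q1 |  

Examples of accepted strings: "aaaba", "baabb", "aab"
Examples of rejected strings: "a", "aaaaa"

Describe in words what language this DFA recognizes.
strings over {a,b} with an even number of a's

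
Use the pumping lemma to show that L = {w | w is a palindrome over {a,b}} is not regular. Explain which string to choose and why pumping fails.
Language: L = {w | w is a palindrome over {a,b}} (strings that read the same forwards and backwards)
Step 1: Assume for contradiction that L is regular, with pumping length p.
Step 2: Choose s = a^p b a^p. Then s ∈ L (it reads the same forwards and backwards) and |s| ≥ p.
Step 3: Consider any decomposition s = xyz with |xy| ≤ p and |y| > 0. Since |xy| ≤ p and the first p symbols of s are all a's, y = a^k for some k with 1 ≤ k ≤ p.
Step 4: Pumping up (i = 2): xy²z = a^(p+k) b a^p. Its reverse is a^p b a^(p+k) ≠ a^(p+k) b a^p (the single b is no longer in the middle), so xy²z is not a palindrome and xy²z ∉ L.
This contradicts the pumping lemma, so L is not regular.

Final answer: Choose s = a^p b a^p. Since |xy| ≤ p, y = a^k with k ≥ 1. Then xy²z = a^(p+k) b a^p is not a palindrome, so ∉ L.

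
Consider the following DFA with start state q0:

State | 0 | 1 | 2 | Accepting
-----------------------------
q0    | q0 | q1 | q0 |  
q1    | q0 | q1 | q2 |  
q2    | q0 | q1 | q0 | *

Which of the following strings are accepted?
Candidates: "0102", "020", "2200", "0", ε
"0102": q0 → q0 → q1 → q0 → q0; q0 is not accepting → rejected
"020": q0 → q0 → q0 → q0; q0 is not accepting → rejected
"2200": q0 → q0 → q0 → q0 → q0; q0 is not accepting → rejected
"0": q0 → q0; q0 is not accepting → rejected
ε: q0; q0 is not accepting → rejected

Final answer: None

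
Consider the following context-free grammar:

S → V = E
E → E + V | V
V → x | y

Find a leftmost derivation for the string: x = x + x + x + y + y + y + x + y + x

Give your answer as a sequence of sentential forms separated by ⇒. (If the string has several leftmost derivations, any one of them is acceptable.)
Start with S.
Step 1: the leftmost non-terminal is S; apply S → V = E:  V = E
Step 2: the leftmost non-terminal is V; apply V → x:  x = E
Step 3: the leftmost non-terminal is E; apply E → E + V:  x = E + V
Step 4: the leftmost non-terminal is E; apply E → E + V:  x = E + V + V
Step 5: the leftmost non-terminal is E; apply E → E + V:  x = E + V + V + V
Step 6: the leftmost non-terminal is E; apply E → E + V:  x = E + V + V + V + V
Step 7: the leftmost non-terminal is E; apply E → E + V:  x = E + V + V + V + V + V
Step 8: the leftmost non-terminal is E; apply E → E + V:  x = E + V + V + V + V + V + V
Step 9: the leftmost non-terminal is E; apply E → E + V:  x = E + V + V + V + V + V + V + V
Step 10: the leftmost non-terminal is E; apply E → E + V:  x = E + V + V + V + V + V + V + V + V
Step 11: the leftmost non-terminal is E; apply E → V:  x = V + V + V + V + V + V + V + V + V
Step 12: the leftmost non-terminal is V; apply V → x:  x = x + V + V + V + V + V + V + V + V
Step 13: the leftmost non-terminal is V; apply V → x:  x = x + x + V + V + V + V + V + V + V
Step 14: the leftmost non-terminal is V; apply V → x:  x = x + x + x + V + V + V + V + V + V
Step 15: the leftmost non-terminal is V; apply V → y:  x = x + x + x + y + V + V + V + V + V
Step 16: the leftmost non-terminal is V; apply V → y:  x = x + x + x + y + y + V + V + V + V
Step 17: the leftmost non-terminal is V; apply V → y:  x = x + x + x + y + y + y + V + V + V
Step 18: the leftmost non-terminal is V; apply V → x:  x = x + x + x + y + y + y + x + V + V
Step 19: the leftmost non-terminal is V; apply V → y:  x = x + x + x + y + y + y + x + y + V
Step 20: the leftmost non-terminal is V; apply V → x:  x = x + x + x + y + y + y + x + y + x

Final answer: S ⇒ V = E ⇒ x = E ⇒ x = E + V ⇒ x = E + V + V ⇒ x = E + V + V + V ⇒ x = E + V + V + V + V ⇒ x = E + V + V + V + V + V ⇒ x = E + V + V + V + V + V + V ⇒ x = E + V + V + V + V + V + V + V ⇒ x = E + V + V + V + V + V + V + V + V ⇒ x = V + V + V + V + V + V + V + V + V ⇒ x = x + V + V + V + V + V + V + V + V ⇒ x = x + x + V + V + V + V + V + V + V ⇒ x = x + x + x + V + V + V + V + V + V ⇒ x = x + x + x + y + V + V + V + V + V ⇒ x = x + x + x + y + y + V + V + V + V ⇒ x = x + x + x + y + y + y + V + V + V ⇒ x = x + x + x + y + y + y + x + V + V ⇒ x = x + x + x + y + y + y + x + y + V ⇒ x = x + x + x + y + y + y + x + y + x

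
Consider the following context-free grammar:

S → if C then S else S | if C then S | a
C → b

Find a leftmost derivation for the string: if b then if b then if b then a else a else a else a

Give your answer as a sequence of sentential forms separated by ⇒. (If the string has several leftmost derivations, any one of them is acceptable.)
Start with S.
Step 1: the leftmost non-terminal is S; apply S → if C then S else S:  if C then S else S
Step 2: the leftmost non-terminal is C; apply C → b:  if b then S else S
Step 3: the leftmost non-terminal is S; apply S → if C then S else S:  if b then if C then S else S else S
Step 4: the leftmost non-terminal is C; apply C → b:  if b then if b then S else S else S
Step 5: the leftmost non-terminal is S; apply S → if C then S else S:  if b then if b then if C then S else S else S else S
Step 6: the leftmost non-terminal is C; apply C → b:  if b then if b then if b then S else S else S else S
Step 7: the leftmost non-terminal is S; apply S → a:  if b then if b then if b then a else S else S else S
Step 8: the leftmost non-terminal is S; apply S → a:  if b then if b then if b then a else a else S else S
Step 9: the leftmost non-terminal is S; apply S → a:  if b then if b then if b then a else a else a else S
Step 10: the leftmost non-terminal is S; apply S → a:  if b then if b then if b then a else a else a else a

Final answer: S ⇒ if C then S else S ⇒ if b then S else S ⇒ if b then if C then S else S else S ⇒ if b then if b then S else S else S ⇒ if b then if b then if C then S else S else S else S ⇒ if b then if b then if b then S else S else S else S ⇒ if b then if b then if b then a else S else S else S ⇒ if b then if b then if b then a else a else S else S ⇒ if b then if b then if b then a else a else a else S ⇒ if b then if b then if b then a else a else a else a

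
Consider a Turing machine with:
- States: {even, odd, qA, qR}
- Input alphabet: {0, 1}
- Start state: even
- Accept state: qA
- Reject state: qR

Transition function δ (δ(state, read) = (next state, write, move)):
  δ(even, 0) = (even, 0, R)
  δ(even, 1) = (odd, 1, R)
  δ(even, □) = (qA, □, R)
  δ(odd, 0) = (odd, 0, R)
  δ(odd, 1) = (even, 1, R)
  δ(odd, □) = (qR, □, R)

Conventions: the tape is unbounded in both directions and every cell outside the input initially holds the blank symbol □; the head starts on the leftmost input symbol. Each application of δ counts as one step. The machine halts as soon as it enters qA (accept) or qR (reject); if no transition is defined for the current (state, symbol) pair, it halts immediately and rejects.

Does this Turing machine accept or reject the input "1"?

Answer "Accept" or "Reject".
Step 0: [even]1 (head at position 0)
Step 1: δ(even, 1) = (odd, 1, R)  ⊢  1[odd]□ (head at position 1)
Step 2: δ(odd, □) = (qR, □, R)  ⊢  1□[qR]□ (head at position 2)
The machine is in qR, so it halts and rejects.

Final answer: Reject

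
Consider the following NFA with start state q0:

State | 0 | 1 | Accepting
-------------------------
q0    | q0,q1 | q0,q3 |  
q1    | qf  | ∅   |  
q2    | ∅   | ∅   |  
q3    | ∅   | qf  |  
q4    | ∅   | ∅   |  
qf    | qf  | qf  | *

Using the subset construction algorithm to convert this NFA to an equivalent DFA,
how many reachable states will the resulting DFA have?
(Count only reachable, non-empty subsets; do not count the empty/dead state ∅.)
Start subset: {q0}
{q0}: on 0 → {q0, q1}, on 1 → {q0, q3}
{q0, q1}: on 0 → {q0, q1, qf}, on 1 → {q0, q3}
{q0, q3}: on 0 → {q0, q1}, on 1 → {q0, q3, qf}
{q0, q1, qf}: on 0 → {q0, q1, qf}, on 1 → {q0, q3, qf}
{q0, q3, qf}: on 0 → {q0, q1, qf}, on 1 → {q0, q3, qf}
Reachable non-empty subsets: {q0}, {q0, q1}, {q0, q3}, {q0, q1, qf}, {q0, q3, qf} — 5 in total.

Final answer: 5 states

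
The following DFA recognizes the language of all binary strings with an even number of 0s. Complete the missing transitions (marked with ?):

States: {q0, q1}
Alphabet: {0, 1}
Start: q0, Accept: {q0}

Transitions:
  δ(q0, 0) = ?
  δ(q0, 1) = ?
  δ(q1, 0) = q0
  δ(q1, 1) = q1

What each state remembers (consistent with the given transitions and accept states):
  q0: an even number of 0s has been read so far
  q1: an odd number of 0s has been read so far
Filling in the missing entries:
  δ(q0, 0): in q0 (an even number of 0s has been read so far), after reading 0 we have: an odd number of 0s has been read so far → q1
  δ(q0, 1): in q0 (an even number of 0s has been read so far), after reading 1 we have: an even number of 0s has been read so far → q0

Final answer: δ(q0, 0) = q1; δ(q0, 1) = q0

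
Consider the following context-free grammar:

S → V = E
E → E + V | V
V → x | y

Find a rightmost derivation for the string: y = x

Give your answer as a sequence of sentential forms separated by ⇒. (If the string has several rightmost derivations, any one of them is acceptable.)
Start with S.
Step 1: the rightmost non-terminal is S; apply S → V = E:  V = E
Step 2: the rightmost non-terminal is E; apply E → V:  V = V
Step 3: the rightmost non-terminal is V; apply V → x:  V = x
Step 4: the rightmost non-terminal is V; apply V → y:  y = x

Final answer: S ⇒ V = E ⇒ V = V ⇒ V = x ⇒ y = x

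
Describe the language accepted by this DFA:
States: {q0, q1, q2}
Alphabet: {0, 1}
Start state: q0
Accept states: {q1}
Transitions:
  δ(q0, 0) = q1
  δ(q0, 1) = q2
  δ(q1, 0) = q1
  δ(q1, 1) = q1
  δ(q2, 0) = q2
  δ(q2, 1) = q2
Analyzing the DFA structure:
Start state: q0
Accept states: {q1}
Interpreting what each state remembers (checking against the transitions):
  q0: nothing has been read yet
  q1: the first symbol was 0
  q2: the first symbol was 1 (trap state)
  δ(q0, 0): in q0 (nothing has been read yet), after reading 0 we have: the first symbol was 0 → q1
  δ(q0, 1): in q0 (nothing has been read yet), after reading 1 we have: the first symbol was 1 (trap state) → q2
  δ(q1, 0): in q1 (the first symbol was 0), after reading 0 we have: the first symbol was 0 → q1
  δ(q1, 1): in q1 (the first symbol was 0), after reading 1 we have: the first symbol was 0 → q1
  δ(q2, 0): in q2 (the first symbol was 1 (trap state)), after reading 0 we have: the first symbol was 1 (trap state) → q2
  δ(q2, 1): in q2 (the first symbol was 1 (trap state)), after reading 1 we have: the first symbol was 1 (trap state) → q2
A string is accepted iff it ends in {q1}, i.e. the first symbol was 0.
Language: All binary strings starting with 0

Final answer: All binary strings starting with 0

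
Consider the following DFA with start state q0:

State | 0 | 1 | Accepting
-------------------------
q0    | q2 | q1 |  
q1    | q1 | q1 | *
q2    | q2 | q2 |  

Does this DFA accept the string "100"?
Start in q0.
Read '1': q0 → q1
Read '0': q1 → q1
Read '0': q1 → q1
Final state q1 is accepting, so the string is accepted.

Final answer: Yes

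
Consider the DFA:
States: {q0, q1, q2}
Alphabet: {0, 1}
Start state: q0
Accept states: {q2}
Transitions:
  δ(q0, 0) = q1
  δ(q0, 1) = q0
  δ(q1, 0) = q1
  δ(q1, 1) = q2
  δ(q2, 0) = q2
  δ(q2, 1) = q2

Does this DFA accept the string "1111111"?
Processing string "1111111":
  q0 --1--> q0
  q0 --1--> q0
  q0 --1--> q0
  q0 --1--> q0
  q0 --1--> q0
  q0 --1--> q0
  q0 --1--> q0
Final state: q0
Accept states: {q2}
q0 is not an accept state, so the string is rejected.

Final answer: No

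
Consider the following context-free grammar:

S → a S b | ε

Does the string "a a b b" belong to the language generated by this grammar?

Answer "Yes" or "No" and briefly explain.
A derivation exists: S ⇒ a S b ⇒ a a S b b ⇒ a a b b (using S → a S b twice, then S → ε).

Final answer: Yes - a valid derivation exists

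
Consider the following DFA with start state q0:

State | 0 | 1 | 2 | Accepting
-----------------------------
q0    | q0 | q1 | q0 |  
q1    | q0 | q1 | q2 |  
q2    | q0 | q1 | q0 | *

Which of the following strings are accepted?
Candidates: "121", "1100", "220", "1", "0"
"121": q0 → q1 → q2 → q1; q1 is not accepting → rejected
"1100": q0 → q1 → q1 → q0 → q0; q0 is not accepting → rejected
"220": q0 → q0 → q0 → q0; q0 is not accepting → rejected
"1": q0 → q1; q1 is not accepting → rejected
"0": q0 → q0; q0 is not accepting → rejected

Final answer: None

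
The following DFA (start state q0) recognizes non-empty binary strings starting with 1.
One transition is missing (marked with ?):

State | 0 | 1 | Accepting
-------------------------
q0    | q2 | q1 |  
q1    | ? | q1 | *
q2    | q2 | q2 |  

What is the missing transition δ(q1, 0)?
q1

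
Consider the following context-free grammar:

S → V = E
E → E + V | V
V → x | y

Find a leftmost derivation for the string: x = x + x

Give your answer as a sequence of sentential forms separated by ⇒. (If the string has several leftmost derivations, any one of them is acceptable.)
Start with S.
Step 1: the leftmost non-terminal is S; apply S → V = E:  V = E
Step 2: the leftmost non-terminal is V; apply V → x:  x = E
Step 3: the leftmost non-terminal is E; apply E → E + V:  x = E + V
Step 4: the leftmost non-terminal is E; apply E → V:  x = V + V
Step 5: the leftmost non-terminal is V; apply V → x:  x = x + V
Step 6: the leftmost non-terminal is V; apply V → x:  x = x + x

Final answer: S ⇒ V = E ⇒ x = E ⇒ x = E + V ⇒ x = V + V ⇒ x = x + V ⇒ x = x + x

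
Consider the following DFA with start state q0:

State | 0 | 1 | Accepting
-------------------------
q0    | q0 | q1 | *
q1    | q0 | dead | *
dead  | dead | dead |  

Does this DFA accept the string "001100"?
Start in q0.
Read '0': q0 → q0
Read '0': q0 → q0
Read '1': q0 → q1
Read '1': q1 → dead
Read '0': dead → dead
Read '0': dead → dead
Final state dead is not accepting, so the string is rejected.

Final answer: No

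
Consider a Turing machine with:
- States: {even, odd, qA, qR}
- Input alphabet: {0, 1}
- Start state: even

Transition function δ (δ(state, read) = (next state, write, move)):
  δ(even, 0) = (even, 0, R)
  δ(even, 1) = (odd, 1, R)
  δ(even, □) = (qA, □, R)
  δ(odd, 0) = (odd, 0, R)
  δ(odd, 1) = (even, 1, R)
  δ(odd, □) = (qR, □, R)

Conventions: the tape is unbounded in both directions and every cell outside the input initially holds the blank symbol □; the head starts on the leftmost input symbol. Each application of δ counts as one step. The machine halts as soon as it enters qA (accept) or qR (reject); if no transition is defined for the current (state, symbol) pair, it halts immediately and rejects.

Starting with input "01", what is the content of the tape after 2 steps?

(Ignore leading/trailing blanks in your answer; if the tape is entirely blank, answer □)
Step 0: [even]01 (head at position 0)
Step 1: δ(even, 0) = (even, 0, R)  ⊢  0[even]1 (head at position 1)
Step 2: δ(even, 1) = (odd, 1, R)  ⊢  01[odd]□ (head at position 2)
Tape after 2 steps (ignoring surrounding blanks): 01

Final answer: Tape: 01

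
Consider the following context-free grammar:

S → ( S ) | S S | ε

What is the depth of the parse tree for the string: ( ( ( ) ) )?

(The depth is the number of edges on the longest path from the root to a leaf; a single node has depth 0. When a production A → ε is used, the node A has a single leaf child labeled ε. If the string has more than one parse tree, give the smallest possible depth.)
The string is 3 nested pairs. The shallowest parse tree applies S → ( S ) 3 times (one node per nested pair, each a child of the previous) and then S → ε in the middle.
S nodes at depths 0..3, ε leaf at depth 4; parentheses leaves are at depths 1..3.
(Using S → S S with an S → ε child anywhere only adds levels, so it cannot give a shallower tree.)
Depth = 4.

Final answer: 4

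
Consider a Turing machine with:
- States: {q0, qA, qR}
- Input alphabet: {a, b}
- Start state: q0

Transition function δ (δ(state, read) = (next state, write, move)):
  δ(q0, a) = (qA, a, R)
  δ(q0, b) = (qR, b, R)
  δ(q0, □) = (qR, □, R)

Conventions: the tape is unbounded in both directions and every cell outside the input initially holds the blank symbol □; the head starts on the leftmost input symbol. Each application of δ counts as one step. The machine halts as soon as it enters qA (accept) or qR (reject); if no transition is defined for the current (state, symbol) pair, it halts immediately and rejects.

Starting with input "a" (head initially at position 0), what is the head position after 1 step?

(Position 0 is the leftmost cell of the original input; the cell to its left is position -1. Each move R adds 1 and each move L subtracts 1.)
Step 0: [q0]a (head at position 0)
Step 1: δ(q0, a) = (qA, a, R)  ⊢  a[qA]□ (head at position 1)
Head position after 1 step: 1

Final answer: Position 1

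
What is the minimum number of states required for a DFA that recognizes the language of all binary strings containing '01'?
Language: binary strings containing '01'
Lower bound (Myhill–Nerode): the prefixes ε, 0, 01 are pairwise distinguishable:
  ε vs 01: suffix ε distinguishes them (ε is rejected, 01 is accepted)
  0 vs 01: suffix ε distinguishes them (0 is rejected, 01 is accepted)
  ε vs 0: suffix 1 distinguishes them (ε·1 = 1 is rejected, 0·1 = 01 is accepted)
So any DFA needs at least 3 states.
Upper bound: a DFA with 3 states exists (one state per class above: 'no progress', 'last symbol 0', and 'seen 01' (accepting sink)).
Minimum states: 3

Final answer: 3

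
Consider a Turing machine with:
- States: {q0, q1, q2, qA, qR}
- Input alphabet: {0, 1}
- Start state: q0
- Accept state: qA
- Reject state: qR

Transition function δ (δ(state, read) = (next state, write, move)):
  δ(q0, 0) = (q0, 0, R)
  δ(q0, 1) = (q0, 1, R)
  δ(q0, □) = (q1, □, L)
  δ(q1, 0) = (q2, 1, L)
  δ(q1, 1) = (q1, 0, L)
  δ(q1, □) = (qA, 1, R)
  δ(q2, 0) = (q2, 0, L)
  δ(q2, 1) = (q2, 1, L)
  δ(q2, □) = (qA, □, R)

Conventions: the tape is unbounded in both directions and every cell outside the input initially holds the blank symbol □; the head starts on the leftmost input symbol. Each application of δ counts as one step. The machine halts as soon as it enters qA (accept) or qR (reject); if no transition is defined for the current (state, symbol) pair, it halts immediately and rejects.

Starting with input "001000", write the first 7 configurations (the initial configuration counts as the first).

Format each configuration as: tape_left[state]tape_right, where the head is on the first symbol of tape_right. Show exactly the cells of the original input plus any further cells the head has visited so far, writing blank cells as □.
Step 0: [q0]001000 (head at position 0)
Step 1: δ(q0, 0) = (q0, 0, R)  ⊢  0[q0]01000 (head at position 1)
Step 2: δ(q0, 0) = (q0, 0, R)  ⊢  00[q0]1000 (head at position 2)
Step 3: δ(q0, 1) = (q0, 1, R)  ⊢  001[q0]000 (head at position 3)
Step 4: δ(q0, 0) = (q0, 0, R)  ⊢  0010[q0]00 (head at position 4)
Step 5: δ(q0, 0) = (q0, 0, R)  ⊢  00100[q0]0 (head at position 5)
Step 6: δ(q0, 0) = (q0, 0, R)  ⊢  001000[q0]□ (head at position 6)

Final answer: [q0]001000 ⊢ 0[q0]01000 ⊢ 00[q0]1000 ⊢ 001[q0]000 ⊢ 0010[q0]00 ⊢ 00100[q0]0 ⊢ 001000[q0]□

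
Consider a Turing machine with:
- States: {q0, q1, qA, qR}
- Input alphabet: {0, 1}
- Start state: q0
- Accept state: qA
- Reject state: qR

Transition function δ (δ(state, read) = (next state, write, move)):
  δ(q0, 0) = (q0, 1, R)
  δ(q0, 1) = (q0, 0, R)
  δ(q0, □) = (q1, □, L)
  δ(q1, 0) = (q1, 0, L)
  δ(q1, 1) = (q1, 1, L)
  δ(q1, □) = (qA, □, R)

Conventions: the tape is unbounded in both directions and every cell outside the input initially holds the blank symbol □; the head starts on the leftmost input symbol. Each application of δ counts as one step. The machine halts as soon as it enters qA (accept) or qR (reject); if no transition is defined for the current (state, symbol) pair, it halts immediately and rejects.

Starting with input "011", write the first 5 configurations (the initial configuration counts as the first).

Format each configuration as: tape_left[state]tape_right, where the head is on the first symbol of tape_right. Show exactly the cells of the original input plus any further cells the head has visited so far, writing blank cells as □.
Step 0: [q0]011 (head at position 0)
Step 1: δ(q0, 0) = (q0, 1, R)  ⊢  1[q0]11 (head at position 1)
Step 2: δ(q0, 1) = (q0, 0, R)  ⊢  10[q0]1 (head at position 2)
Step 3: δ(q0, 1) = (q0, 0, R)  ⊢  100[q0]□ (head at position 3)
Step 4: δ(q0, □) = (q1, □, L)  ⊢  10[q1]0□ (head at position 2)

Final answer: [q0]011 ⊢ 1[q0]11 ⊢ 10[q0]1 ⊢ 100[q0]□ ⊢ 10[q1]0□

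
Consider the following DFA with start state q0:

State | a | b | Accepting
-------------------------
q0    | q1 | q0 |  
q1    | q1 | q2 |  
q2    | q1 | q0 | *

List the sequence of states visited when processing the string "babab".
q0 → q0 → q1 → q2 → q1 → q2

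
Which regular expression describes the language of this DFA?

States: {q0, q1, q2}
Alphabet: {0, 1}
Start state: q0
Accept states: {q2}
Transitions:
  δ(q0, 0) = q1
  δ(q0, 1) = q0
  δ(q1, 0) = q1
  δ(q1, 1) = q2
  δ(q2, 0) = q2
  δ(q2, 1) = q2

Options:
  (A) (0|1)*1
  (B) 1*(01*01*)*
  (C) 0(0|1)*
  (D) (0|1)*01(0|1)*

Testing sample strings against the DFA:
  '00' -> rejected
  '10111' -> accepted
  '1011' -> accepted
  '10' -> rejected
Checking each option for a counterexample:
  (A) (0|1)*1: '1' is rejected by the DFA but matches the regex → eliminated
  (B) 1*(01*01*)*: ε is rejected by the DFA but matches the regex → eliminated
  (C) 0(0|1)*: '0' is rejected by the DFA but matches the regex → eliminated
  (D) (0|1)*01(0|1)*: agrees with the DFA on all strings of length ≤ 4
Only (D) (0|1)*01(0|1)* is consistent with the DFA.

Final answer: (D) (0|1)*01(0|1)*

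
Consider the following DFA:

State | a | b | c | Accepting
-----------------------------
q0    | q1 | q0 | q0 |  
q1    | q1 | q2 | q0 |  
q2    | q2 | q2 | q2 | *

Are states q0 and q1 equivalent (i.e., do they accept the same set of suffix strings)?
Try the suffix "b".
From q0: q0 → q0 — not accepting.
From q1: q1 → q2 — accepting.
The two states disagree on this suffix, so they are not equivalent.

Final answer: No. Distinguishing string: "b" - accepted from q1 but not from q0.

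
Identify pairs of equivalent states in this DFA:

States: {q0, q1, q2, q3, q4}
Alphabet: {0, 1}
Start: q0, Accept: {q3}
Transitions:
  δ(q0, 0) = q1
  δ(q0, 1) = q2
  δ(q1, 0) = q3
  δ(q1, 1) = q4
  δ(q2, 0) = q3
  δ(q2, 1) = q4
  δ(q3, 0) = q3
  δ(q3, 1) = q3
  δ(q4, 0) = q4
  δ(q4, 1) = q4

Using the table-filling algorithm:
Round 0 – mark pairs where exactly one state is accepting: (q0,q3), (q1,q3), (q2,q3), (q3,q4)
Round 1 – newly marked: (q0,q1) [on 0: q1 vs q3, already marked]; (q0,q2) [on 0: q1 vs q3, already marked]; (q1,q4) [on 0: q3 vs q4, already marked]; (q2,q4) [on 0: q3 vs q4, already marked]
Round 2 – newly marked: (q0,q4) [on 0: q1 vs q4, already marked]
No further pairs can be marked.
(q1, q2) unmarked: δ(q1,0)=q3, δ(q2,0)=q3; δ(q1,1)=q4, δ(q2,1)=q4 → equivalent
Equivalent pairs: (q1, q2)

Final answer: Equivalent pairs: (q1, q2)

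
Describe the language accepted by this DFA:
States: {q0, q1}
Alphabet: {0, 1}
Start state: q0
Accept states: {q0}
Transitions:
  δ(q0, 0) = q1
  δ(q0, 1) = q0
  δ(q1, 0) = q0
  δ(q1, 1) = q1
Analyzing the DFA structure:
Start state: q0
Accept states: {q0}
Interpreting what each state remembers (checking against the transitions):
  q0: an even number of 0s has been read so far
  q1: an odd number of 0s has been read so far
  δ(q0, 0): in q0 (an even number of 0s has been read so far), after reading 0 we have: an odd number of 0s has been read so far → q1
  δ(q0, 1): in q0 (an even number of 0s has been read so far), after reading 1 we have: an even number of 0s has been read so far → q0
  δ(q1, 0): in q1 (an odd number of 0s has been read so far), after reading 0 we have: an even number of 0s has been read so far → q0
  δ(q1, 1): in q1 (an odd number of 0s has been read so far), after reading 1 we have: an odd number of 0s has been read so far → q1
A string is accepted iff it ends in {q0}, i.e. an even number of 0s has been read so far.
Language: All binary strings with an even number of 0s

Final answer: All binary strings with an even number of 0s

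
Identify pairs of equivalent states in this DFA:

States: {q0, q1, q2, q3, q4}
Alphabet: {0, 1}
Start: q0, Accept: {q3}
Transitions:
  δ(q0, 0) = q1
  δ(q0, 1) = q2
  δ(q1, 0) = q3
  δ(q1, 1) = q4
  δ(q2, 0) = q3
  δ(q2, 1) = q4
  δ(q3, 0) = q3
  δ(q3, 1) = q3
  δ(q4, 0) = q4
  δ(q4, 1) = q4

Using the table-filling algorithm:
Round 0 – mark pairs where exactly one state is accepting: (q0,q3), (q1,q3), (q2,q3), (q3,q4)
Round 1 – newly marked: (q0,q1) [on 0: q1 vs q3, already marked]; (q0,q2) [on 0: q1 vs q3, already marked]; (q1,q4) [on 0: q3 vs q4, already marked]; (q2,q4) [on 0: q3 vs q4, already marked]
Round 2 – newly marked: (q0,q4) [on 0: q1 vs q4, already marked]
No further pairs can be marked.
(q1, q2) unmarked: δ(q1,0)=q3, δ(q2,0)=q3; δ(q1,1)=q4, δ(q2,1)=q4 → equivalent
Equivalent pairs: (q1, q2)

Final answer: Equivalent pairs: (q1, q2)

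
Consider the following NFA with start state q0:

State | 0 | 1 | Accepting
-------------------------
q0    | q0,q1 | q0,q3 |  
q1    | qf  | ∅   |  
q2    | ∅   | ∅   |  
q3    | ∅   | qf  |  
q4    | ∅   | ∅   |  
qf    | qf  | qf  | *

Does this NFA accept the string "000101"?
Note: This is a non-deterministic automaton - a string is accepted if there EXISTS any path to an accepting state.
Track the set of states the NFA could be in: start {q0}
Read '0': {q0} → {q0, q1}
Read '0': {q0, q1} → {q0, q1, qf}
Read '0': {q0, q1, qf} → {q0, q1, qf}
Read '1': {q0, q1, qf} → {q0, q3, qf}
Read '0': {q0, q3, qf} → {q0, q1, qf}
Read '1': {q0, q1, qf} → {q0, q3, qf}
Final set {q0, q3, qf} contains accepting state(s) {qf} → accepted.

Final answer: Yes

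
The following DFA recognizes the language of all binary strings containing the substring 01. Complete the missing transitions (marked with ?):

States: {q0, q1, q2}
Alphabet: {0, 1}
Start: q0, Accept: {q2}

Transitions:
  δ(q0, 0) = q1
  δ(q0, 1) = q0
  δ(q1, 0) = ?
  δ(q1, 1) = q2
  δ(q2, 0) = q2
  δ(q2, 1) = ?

What each state remembers (consistent with the given transitions and accept states):
  q0: 01 not seen yet and the last symbol was not 0
  q1: 01 not seen yet and the last symbol was 0
  q2: the substring 01 has already been seen
Filling in the missing entries:
  δ(q1, 0): in q1 (01 not seen yet and the last symbol was 0), after reading 0 we have: 01 not seen yet and the last symbol was 0 → q1
  δ(q2, 1): in q2 (the substring 01 has already been seen), after reading 1 we have: the substring 01 has already been seen → q2

Final answer: δ(q1, 0) = q1; δ(q2, 1) = q2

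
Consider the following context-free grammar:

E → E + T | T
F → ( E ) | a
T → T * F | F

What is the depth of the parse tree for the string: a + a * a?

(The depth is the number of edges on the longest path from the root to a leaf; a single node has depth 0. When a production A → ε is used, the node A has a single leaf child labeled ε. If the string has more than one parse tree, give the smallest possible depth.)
The grammar is unambiguous; the parse tree of a + a * a is:
E → E + T at the root (depth 0).
  Left E (depth 1) → T (2) → F (3) → a (4).
  Right T (depth 1) → T * F; that T (2) → F (3) → a (4); F (2) → a (3).
The longest root-to-leaf paths have 4 edges.
Depth = 4.

Final answer: 4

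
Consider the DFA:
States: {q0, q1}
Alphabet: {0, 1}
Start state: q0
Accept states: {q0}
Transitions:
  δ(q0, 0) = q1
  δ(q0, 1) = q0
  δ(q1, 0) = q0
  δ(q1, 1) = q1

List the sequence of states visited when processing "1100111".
Starting at q0
Read '1': q0 -> q0
Read '1': q0 -> q0
Read '0': q0 -> q1
Read '0': q1 -> q0
Read '1': q0 -> q0
Read '1': q0 -> q0
Read '1': q0 -> q0

Final answer: q0 -> q0 -> q0 -> q1 -> q0 -> q0 -> q0 -> q0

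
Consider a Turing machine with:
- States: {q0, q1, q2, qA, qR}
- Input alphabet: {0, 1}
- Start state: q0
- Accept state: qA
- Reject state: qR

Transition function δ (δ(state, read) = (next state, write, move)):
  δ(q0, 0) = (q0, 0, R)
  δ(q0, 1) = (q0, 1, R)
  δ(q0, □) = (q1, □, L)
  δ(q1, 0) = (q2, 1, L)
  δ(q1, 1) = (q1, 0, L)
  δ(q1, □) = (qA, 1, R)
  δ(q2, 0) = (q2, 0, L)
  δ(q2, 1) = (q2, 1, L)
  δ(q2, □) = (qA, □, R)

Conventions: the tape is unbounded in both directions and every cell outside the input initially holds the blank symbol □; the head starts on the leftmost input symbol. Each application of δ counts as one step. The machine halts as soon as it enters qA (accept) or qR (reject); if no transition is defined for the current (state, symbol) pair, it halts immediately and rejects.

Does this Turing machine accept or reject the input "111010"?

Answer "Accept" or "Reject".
Step 0: [q0]111010 (head at position 0)
Step 1: δ(q0, 1) = (q0, 1, R)  ⊢  1[q0]11010 (head at position 1)
Step 2: δ(q0, 1) = (q0, 1, R)  ⊢  11[q0]1010 (head at position 2)
Step 3: δ(q0, 1) = (q0, 1, R)  ⊢  111[q0]010 (head at position 3)
Step 4: δ(q0, 0) = (q0, 0, R)  ⊢  1110[q0]10 (head at position 4)
Step 5: δ(q0, 1) = (q0, 1, R)  ⊢  11101[q0]0 (head at position 5)
Step 6: δ(q0, 0) = (q0, 0, R)  ⊢  111010[q0]□ (head at position 6)
Step 7: δ(q0, □) = (q1, □, L)  ⊢  11101[q1]0□ (head at position 5)
Step 8: δ(q1, 0) = (q2, 1, L)  ⊢  1110[q2]11□ (head at position 4)
Step 9: δ(q2, 1) = (q2, 1, L)  ⊢  111[q2]011□ (head at position 3)
Step 10: δ(q2, 0) = (q2, 0, L)  ⊢  11[q2]1011□ (head at position 2)
Step 11: δ(q2, 1) = (q2, 1, L)  ⊢  1[q2]11011□ (head at position 1)
Step 12: δ(q2, 1) = (q2, 1, L)  ⊢  [q2]111011□ (head at position 0)
Step 13: δ(q2, 1) = (q2, 1, L)  ⊢  [q2]□111011□ (head at position -1)
Step 14: δ(q2, □) = (qA, □, R)  ⊢  □[qA]111011□ (head at position 0)
The machine is in qA, so it halts and accepts.

Final answer: Accept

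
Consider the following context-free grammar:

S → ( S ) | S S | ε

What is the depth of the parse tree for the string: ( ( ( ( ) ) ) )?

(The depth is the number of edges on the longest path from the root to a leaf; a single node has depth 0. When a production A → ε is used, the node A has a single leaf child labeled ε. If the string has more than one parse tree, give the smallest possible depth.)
The string is 4 nested pairs. The shallowest parse tree applies S → ( S ) 4 times (one node per nested pair, each a child of the previous) and then S → ε in the middle.
S nodes at depths 0..4, ε leaf at depth 5; parentheses leaves are at depths 1..4.
(Using S → S S with an S → ε child anywhere only adds levels, so it cannot give a shallower tree.)
Depth = 5.

Final answer: 5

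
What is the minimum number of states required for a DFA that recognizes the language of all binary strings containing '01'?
Language: binary strings containing '01'
Lower bound (Myhill–Nerode): the prefixes ε, 0, 01 are pairwise distinguishable:
  ε vs 01: suffix ε distinguishes them (ε is rejected, 01 is accepted)
  0 vs 01: suffix ε distinguishes them (0 is rejected, 01 is accepted)
  ε vs 0: suffix 1 distinguishes them (ε·1 = 1 is rejected, 0·1 = 01 is accepted)
So any DFA needs at least 3 states.
Upper bound: a DFA with 3 states exists (one state per class above: 'no progress', 'last symbol 0', and 'seen 01' (accepting sink)).
Minimum states: 3

Final answer: 3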